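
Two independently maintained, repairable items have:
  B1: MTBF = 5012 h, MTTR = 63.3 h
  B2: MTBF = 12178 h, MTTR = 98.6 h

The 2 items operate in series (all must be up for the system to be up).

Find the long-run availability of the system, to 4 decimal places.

A(B1) = MTBF/(MTBF+MTTR) = 5012/(5012+63.3) = 0.987528
A(B2) = MTBF/(MTBF+MTTR) = 12178/(12178+98.6) = 0.991968
Series availability: 0.987528 × 0.991968 = 0.9796

0.9796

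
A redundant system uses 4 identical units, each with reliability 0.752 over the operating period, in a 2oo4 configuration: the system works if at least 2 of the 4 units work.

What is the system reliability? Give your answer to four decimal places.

0.9503

R = Σ_{i=2}^{4} C(4,i) p^i (1−p)^{4−i} with p = 0.752
C(4,2)·0.752^2·0.248^2 = 0.208685
C(4,3)·0.752^3·0.248^1 = 0.421857
C(4,4)·0.752^4·0.248^0 = 0.319795
Sum = 0.9503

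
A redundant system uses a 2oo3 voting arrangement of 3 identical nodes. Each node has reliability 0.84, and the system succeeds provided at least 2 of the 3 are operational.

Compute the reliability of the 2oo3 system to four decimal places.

R = Σ_{i=2}^{3} C(3,i) p^i (1−p)^{3−i} with p = 0.84
C(3,2)·0.84^2·0.16^1 = 0.338688
C(3,3)·0.84^3·0.16^0 = 0.592704
Sum = 0.9314

0.9314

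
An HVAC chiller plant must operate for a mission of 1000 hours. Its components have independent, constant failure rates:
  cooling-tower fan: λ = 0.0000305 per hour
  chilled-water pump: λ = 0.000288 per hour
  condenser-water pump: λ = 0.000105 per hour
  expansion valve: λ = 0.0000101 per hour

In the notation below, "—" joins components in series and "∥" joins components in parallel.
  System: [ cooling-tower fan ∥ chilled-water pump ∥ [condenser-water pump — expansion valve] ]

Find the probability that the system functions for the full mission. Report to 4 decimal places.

R(cooling-tower fan) = exp(−0.0000305 × 1000) = 0.969960
R(chilled-water pump) = exp(−0.000288 × 1000) = 0.749762
R(condenser-water pump) = exp(−0.000105 × 1000) = 0.900325
R(expansion valve) = exp(−0.0000101 × 1000) = 0.989951
Series (condenser-water pump and expansion valve): 0.900325 × 0.989951 = 0.891278
Parallel (cooling-tower fan, chilled-water pump, and [0.891278]): 1 − (1 − 0.969960)(1 − 0.749762)(1 − 0.891278) = 0.9992

0.9992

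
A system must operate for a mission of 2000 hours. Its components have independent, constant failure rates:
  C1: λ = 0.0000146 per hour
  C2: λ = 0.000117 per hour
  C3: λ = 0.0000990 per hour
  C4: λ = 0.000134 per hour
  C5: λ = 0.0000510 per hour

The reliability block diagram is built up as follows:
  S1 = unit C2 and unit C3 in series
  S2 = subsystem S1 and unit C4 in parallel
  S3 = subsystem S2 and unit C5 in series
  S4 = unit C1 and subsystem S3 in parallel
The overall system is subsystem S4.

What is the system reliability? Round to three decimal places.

0.995

R(C1) = exp(−0.0000146 × 2000) = 0.97122
R(C2) = exp(−0.000117 × 2000) = 0.79136
R(C3) = exp(−0.0000990 × 2000) = 0.82037
R(C4) = exp(−0.000134 × 2000) = 0.76491
R(C5) = exp(−0.0000510 × 2000) = 0.90303
Series (C2 and C3): 0.79136 × 0.82037 = 0.64921
Parallel ([0.64921] and C4): 1 − (1 − 0.64921)(1 − 0.76491) = 0.91753
Series ([0.91753] and C5): 0.91753 × 0.90303 = 0.82856
Parallel (C1 and [0.82856]): 1 − (1 − 0.97122)(1 − 0.82856) = 0.995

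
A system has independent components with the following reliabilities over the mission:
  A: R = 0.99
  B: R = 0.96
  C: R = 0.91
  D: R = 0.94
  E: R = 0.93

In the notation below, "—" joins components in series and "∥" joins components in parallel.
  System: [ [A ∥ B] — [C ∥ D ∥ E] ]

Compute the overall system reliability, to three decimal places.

0.999

Parallel (A and B): 1 − (1 − 0.99000)(1 − 0.96000) = 0.99960
Parallel (C, D, and E): 1 − (1 − 0.91000)(1 − 0.94000)(1 − 0.93000) = 0.99962
Series ([0.99960] and [0.99962]): 0.99960 × 0.99962 = 0.999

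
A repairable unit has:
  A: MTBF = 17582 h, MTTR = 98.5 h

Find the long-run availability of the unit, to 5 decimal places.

0.99443

A(A) = MTBF/(MTBF+MTTR) = 17582/(17582+98.5) = 0.99443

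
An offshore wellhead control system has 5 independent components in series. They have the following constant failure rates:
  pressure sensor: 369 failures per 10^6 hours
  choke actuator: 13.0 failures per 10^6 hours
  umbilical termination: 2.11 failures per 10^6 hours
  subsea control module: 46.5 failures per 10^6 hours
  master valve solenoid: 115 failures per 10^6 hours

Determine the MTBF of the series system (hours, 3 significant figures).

Series of exponential components: λ_sys = Σ λ_i
λ_sys = 0.000369 + 0.0000130 + 0.00000211 + 0.0000465 + 0.000115 = 5.4561e-04 /h
MTBF = 1 / λ_sys = 1830 h

1830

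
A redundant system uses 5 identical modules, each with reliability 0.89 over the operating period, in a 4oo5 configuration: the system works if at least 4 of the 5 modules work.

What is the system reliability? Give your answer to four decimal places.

0.9035

R = Σ_{i=4}^{5} C(5,i) p^i (1−p)^{5−i} with p = 0.89
C(5,4)·0.89^4·0.11^1 = 0.345082
C(5,5)·0.89^5·0.11^0 = 0.558406
Sum = 0.9035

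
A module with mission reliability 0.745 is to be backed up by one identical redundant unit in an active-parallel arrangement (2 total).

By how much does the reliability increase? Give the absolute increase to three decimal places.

R_before = 0.745
R_after = 1 − (1 − 0.745)^2 = 0.935
ΔR = 0.935 − 0.745 = 0.190

0.190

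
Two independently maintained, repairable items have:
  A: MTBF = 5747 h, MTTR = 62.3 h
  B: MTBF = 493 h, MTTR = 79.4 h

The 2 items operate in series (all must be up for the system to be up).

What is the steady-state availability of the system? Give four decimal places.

0.8520

A(A) = MTBF/(MTBF+MTTR) = 5747/(5747+62.3) = 0.989276
A(B) = MTBF/(MTBF+MTTR) = 493/(493+79.4) = 0.861286
Series availability: 0.989276 × 0.861286 = 0.8520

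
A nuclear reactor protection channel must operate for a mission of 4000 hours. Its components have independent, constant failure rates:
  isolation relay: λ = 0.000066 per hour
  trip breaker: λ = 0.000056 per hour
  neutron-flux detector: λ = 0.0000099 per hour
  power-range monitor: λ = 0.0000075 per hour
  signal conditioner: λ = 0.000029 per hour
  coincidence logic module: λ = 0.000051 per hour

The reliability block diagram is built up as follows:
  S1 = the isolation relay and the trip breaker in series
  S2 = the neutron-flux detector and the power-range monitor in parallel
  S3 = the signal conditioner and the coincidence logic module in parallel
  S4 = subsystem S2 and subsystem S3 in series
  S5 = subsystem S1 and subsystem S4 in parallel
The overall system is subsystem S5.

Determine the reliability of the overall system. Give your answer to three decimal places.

0.992

R(isolation relay) = exp(−0.000066 × 4000) = 0.76797
R(trip breaker) = exp(−0.000056 × 4000) = 0.79932
R(neutron-flux detector) = exp(−0.0000099 × 4000) = 0.96117
R(power-range monitor) = exp(−0.0000075 × 4000) = 0.97045
R(signal conditioner) = exp(−0.000029 × 4000) = 0.89048
R(coincidence logic module) = exp(−0.000051 × 4000) = 0.81546
Series (isolation relay and trip breaker): 0.76797 × 0.79932 = 0.61385
Parallel (neutron-flux detector and power-range monitor): 1 − (1 − 0.96117)(1 − 0.97045) = 0.99885
Parallel (signal conditioner and coincidence logic module): 1 − (1 − 0.89048)(1 − 0.81546) = 0.97979
Series ([0.99885] and [0.97979]): 0.99885 × 0.97979 = 0.97866
Parallel ([0.61385] and [0.97866]): 1 − (1 − 0.61385)(1 − 0.97866) = 0.992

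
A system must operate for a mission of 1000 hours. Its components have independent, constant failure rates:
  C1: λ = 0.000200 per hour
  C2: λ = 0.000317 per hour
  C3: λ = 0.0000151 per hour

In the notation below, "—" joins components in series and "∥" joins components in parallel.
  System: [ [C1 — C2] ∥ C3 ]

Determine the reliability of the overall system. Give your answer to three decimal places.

0.994

R(C1) = exp(−0.000200 × 1000) = 0.81873
R(C2) = exp(−0.000317 × 1000) = 0.72833
R(C3) = exp(−0.0000151 × 1000) = 0.98501
Series (C1 and C2): 0.81873 × 0.72833 = 0.59631
Parallel ([0.59631] and C3): 1 − (1 − 0.59631)(1 − 0.98501) = 0.994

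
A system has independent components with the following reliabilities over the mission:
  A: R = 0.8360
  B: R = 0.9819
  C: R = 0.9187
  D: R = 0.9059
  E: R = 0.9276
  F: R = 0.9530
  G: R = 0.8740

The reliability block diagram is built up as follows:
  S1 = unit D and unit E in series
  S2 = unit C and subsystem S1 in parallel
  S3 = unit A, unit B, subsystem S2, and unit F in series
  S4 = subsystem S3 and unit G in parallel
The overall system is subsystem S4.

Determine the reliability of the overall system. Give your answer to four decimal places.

Series (D and E): 0.905900 × 0.927600 = 0.840313
Parallel (C and [0.840313]): 1 − (1 − 0.918700)(1 − 0.840313) = 0.987017
Series (A, B, [0.987017], and F): 0.836000 × 0.981900 × 0.987017 × 0.953000 = 0.772131
Parallel ([0.772131] and G): 1 − (1 − 0.772131)(1 − 0.874000) = 0.9713

0.9713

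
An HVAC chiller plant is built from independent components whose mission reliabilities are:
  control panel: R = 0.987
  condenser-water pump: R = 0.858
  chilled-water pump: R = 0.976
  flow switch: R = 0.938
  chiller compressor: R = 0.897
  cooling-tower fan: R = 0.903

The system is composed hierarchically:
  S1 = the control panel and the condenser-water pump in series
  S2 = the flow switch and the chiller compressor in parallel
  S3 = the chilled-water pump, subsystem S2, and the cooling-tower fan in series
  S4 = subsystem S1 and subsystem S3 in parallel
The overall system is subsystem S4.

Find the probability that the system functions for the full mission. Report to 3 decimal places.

0.981

Series (control panel and condenser-water pump): 0.98700 × 0.85800 = 0.84685
Parallel (flow switch and chiller compressor): 1 − (1 − 0.93800)(1 − 0.89700) = 0.99361
Series (chilled-water pump, [0.99361], and cooling-tower fan): 0.97600 × 0.99361 × 0.90300 = 0.87570
Parallel ([0.84685] and [0.87570]): 1 − (1 − 0.84685)(1 − 0.87570) = 0.981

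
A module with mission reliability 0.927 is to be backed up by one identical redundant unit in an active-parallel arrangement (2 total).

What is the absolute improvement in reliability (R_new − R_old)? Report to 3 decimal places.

0.068

R_before = 0.927
R_after = 1 − (1 − 0.927)^2 = 0.995
ΔR = 0.995 − 0.927 = 0.068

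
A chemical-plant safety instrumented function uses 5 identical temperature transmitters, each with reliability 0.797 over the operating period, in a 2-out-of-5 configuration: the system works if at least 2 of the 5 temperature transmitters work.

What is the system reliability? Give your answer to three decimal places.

0.993

R = Σ_{i=2}^{5} C(5,i) p^i (1−p)^{5−i} with p = 0.797
C(5,2)·0.797^2·0.203^3 = 0.05314
C(5,3)·0.797^3·0.203^2 = 0.20863
C(5,4)·0.797^4·0.203^1 = 0.40954
C(5,5)·0.797^5·0.203^0 = 0.32158
Sum = 0.993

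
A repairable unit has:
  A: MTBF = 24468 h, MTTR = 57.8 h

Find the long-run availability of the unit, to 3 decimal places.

0.998

A(A) = MTBF/(MTBF+MTTR) = 24468/(24468+57.8) = 0.998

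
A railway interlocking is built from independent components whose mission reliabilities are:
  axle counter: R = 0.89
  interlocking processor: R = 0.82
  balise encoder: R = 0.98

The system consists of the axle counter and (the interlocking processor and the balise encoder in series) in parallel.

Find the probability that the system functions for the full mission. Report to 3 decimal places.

0.978

Series (interlocking processor and balise encoder): 0.82000 × 0.98000 = 0.80360
Parallel (axle counter and [0.80360]): 1 − (1 − 0.89000)(1 − 0.80360) = 0.978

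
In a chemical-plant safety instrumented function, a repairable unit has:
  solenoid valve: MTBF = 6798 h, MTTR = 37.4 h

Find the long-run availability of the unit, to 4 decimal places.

A(solenoid valve) = MTBF/(MTBF+MTTR) = 6798/(6798+37.4) = 0.9945

0.9945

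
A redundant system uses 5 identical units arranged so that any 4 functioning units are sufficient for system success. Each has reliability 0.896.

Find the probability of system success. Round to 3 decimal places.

R = Σ_{i=4}^{5} C(5,i) p^i (1−p)^{5−i} with p = 0.896
C(5,4)·0.896^4·0.104^1 = 0.33515
C(5,5)·0.896^5·0.104^0 = 0.57748
Sum = 0.913

0.913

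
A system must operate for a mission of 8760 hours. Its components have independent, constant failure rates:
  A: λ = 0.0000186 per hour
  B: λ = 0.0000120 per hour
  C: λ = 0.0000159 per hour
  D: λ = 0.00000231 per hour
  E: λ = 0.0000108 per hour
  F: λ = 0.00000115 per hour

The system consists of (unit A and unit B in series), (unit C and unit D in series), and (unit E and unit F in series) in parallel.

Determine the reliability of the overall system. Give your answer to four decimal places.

R(A) = exp(−0.0000186 × 8760) = 0.849646
R(B) = exp(−0.0000120 × 8760) = 0.900216
R(C) = exp(−0.0000159 × 8760) = 0.869981
R(D) = exp(−0.00000231 × 8760) = 0.979968
R(E) = exp(−0.0000108 × 8760) = 0.909729
R(F) = exp(−0.00000115 × 8760) = 0.989977
Series (A and B): 0.849646 × 0.900216 = 0.764865
Series (C and D): 0.869981 × 0.979968 = 0.852554
Series (E and F): 0.909729 × 0.989977 = 0.900611
Parallel ([0.764865], [0.852554], and [0.900611]): 1 − (1 − 0.764865)(1 − 0.852554)(1 − 0.900611) = 0.9966

0.9966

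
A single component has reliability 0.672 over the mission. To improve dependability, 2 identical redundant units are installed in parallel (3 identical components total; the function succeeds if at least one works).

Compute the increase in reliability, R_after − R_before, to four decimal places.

R_before = 0.672
R_after = 1 − (1 − 0.672)^3 = 0.9647
ΔR = 0.9647 − 0.672 = 0.2927

0.2927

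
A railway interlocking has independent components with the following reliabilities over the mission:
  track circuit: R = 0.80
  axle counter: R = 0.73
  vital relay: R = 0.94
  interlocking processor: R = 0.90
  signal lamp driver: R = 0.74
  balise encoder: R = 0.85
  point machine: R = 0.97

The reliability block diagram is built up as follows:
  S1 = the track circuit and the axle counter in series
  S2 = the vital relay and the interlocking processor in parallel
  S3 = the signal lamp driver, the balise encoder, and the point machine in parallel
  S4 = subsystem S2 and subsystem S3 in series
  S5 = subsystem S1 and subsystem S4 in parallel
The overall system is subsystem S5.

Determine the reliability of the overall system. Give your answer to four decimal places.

0.9970

Series (track circuit and axle counter): 0.800000 × 0.730000 = 0.584000
Parallel (vital relay and interlocking processor): 1 − (1 − 0.940000)(1 − 0.900000) = 0.994000
Parallel (signal lamp driver, balise encoder, and point machine): 1 − (1 − 0.740000)(1 − 0.850000)(1 − 0.970000) = 0.998830
Series ([0.994000] and [0.998830]): 0.994000 × 0.998830 = 0.992837
Parallel ([0.584000] and [0.992837]): 1 − (1 − 0.584000)(1 − 0.992837) = 0.9970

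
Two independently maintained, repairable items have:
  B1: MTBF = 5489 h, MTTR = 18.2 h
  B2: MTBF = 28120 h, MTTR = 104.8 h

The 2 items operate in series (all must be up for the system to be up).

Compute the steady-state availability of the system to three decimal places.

A(B1) = MTBF/(MTBF+MTTR) = 5489/(5489+18.2) = 0.996695
A(B2) = MTBF/(MTBF+MTTR) = 28120/(28120+104.8) = 0.996287
Series availability: 0.996695 × 0.996287 = 0.993

0.993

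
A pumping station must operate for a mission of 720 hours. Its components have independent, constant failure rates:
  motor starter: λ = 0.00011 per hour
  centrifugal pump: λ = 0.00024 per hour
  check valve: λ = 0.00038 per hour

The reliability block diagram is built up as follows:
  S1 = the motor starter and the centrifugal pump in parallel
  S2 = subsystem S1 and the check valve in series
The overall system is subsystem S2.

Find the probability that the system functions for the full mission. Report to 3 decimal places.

R(motor starter) = exp(−0.00011 × 720) = 0.92386
R(centrifugal pump) = exp(−0.00024 × 720) = 0.84131
R(check valve) = exp(−0.00038 × 720) = 0.76064
Parallel (motor starter and centrifugal pump): 1 − (1 − 0.92386)(1 − 0.84131) = 0.98792
Series ([0.98792] and check valve): 0.98792 × 0.76064 = 0.751

0.751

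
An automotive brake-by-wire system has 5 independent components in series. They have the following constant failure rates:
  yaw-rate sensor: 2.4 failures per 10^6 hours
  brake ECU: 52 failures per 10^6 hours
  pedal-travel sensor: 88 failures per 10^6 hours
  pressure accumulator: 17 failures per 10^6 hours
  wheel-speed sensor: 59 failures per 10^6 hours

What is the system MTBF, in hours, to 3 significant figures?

Series of exponential components: λ_sys = Σ λ_i
λ_sys = 0.0000024 + 0.000052 + 0.000088 + 0.000017 + 0.000059 = 2.1840e-04 /h
MTBF = 1 / λ_sys = 4580 h

4580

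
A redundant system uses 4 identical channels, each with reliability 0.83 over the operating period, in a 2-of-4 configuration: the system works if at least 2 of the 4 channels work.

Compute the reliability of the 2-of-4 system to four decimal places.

0.9829

R = Σ_{i=2}^{4} C(4,i) p^i (1−p)^{4−i} with p = 0.83
C(4,2)·0.83^2·0.17^2 = 0.119455
C(4,3)·0.83^3·0.17^1 = 0.388815
C(4,4)·0.83^4·0.17^0 = 0.474583
Sum = 0.9829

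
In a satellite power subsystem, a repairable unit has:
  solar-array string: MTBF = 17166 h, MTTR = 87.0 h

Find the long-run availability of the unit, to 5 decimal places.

0.99496

A(solar-array string) = MTBF/(MTBF+MTTR) = 17166/(17166+87.0) = 0.99496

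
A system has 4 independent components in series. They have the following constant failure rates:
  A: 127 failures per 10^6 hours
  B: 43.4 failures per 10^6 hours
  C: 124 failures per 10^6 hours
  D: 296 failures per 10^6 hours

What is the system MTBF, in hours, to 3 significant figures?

Series of exponential components: λ_sys = Σ λ_i
λ_sys = 0.000127 + 0.0000434 + 0.000124 + 0.000296 = 5.9040e-04 /h
MTBF = 1 / λ_sys = 1690 h

1690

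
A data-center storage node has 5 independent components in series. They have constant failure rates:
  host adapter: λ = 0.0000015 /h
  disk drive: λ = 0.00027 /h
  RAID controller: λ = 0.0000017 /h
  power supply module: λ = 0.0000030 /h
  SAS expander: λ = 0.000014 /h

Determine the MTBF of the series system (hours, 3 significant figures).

Series of exponential components: λ_sys = Σ λ_i
λ_sys = 0.0000015 + 0.00027 + 0.0000017 + 0.0000030 + 0.000014 = 2.9020e-04 /h
MTBF = 1 / λ_sys = 3450 h

3450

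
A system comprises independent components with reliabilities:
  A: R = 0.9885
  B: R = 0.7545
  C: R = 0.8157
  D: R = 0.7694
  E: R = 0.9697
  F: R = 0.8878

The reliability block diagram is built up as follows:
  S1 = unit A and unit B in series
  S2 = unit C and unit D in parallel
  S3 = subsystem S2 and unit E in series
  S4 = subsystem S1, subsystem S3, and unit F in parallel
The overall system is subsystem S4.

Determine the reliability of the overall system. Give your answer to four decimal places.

Series (A and B): 0.988500 × 0.754500 = 0.745823
Parallel (C and D): 1 − (1 − 0.815700)(1 − 0.769400) = 0.957500
Series ([0.957500] and E): 0.957500 × 0.969700 = 0.928488
Parallel ([0.745823], [0.928488], and F): 1 − (1 − 0.745823)(1 − 0.928488)(1 − 0.887800) = 0.9980

0.9980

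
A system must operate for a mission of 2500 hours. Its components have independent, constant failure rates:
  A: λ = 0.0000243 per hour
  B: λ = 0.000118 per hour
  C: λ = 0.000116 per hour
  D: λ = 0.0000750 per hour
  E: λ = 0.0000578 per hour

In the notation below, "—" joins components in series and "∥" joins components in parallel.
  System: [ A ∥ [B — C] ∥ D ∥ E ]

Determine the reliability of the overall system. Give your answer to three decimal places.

0.999

R(A) = exp(−0.0000243 × 2500) = 0.94106
R(B) = exp(−0.000118 × 2500) = 0.74453
R(C) = exp(−0.000116 × 2500) = 0.74826
R(D) = exp(−0.0000750 × 2500) = 0.82903
R(E) = exp(−0.0000578 × 2500) = 0.86545
Series (B and C): 0.74453 × 0.74826 = 0.55710
Parallel (A, [0.55710], D, and E): 1 − (1 − 0.94106)(1 − 0.55710)(1 − 0.82903)(1 − 0.86545) = 0.999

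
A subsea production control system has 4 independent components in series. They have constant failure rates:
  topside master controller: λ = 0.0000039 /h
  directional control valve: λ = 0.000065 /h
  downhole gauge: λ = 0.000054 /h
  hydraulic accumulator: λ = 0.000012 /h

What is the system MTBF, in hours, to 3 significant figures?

7410

Series of exponential components: λ_sys = Σ λ_i
λ_sys = 0.0000039 + 0.000065 + 0.000054 + 0.000012 = 1.3490e-04 /h
MTBF = 1 / λ_sys = 7410 h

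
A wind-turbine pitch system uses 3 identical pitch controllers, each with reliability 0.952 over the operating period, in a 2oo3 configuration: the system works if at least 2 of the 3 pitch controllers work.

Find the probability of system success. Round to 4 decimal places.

R = Σ_{i=2}^{3} C(3,i) p^i (1−p)^{3−i} with p = 0.952
C(3,2)·0.952^2·0.048^1 = 0.130508
C(3,3)·0.952^3·0.048^0 = 0.862801
Sum = 0.9933

0.9933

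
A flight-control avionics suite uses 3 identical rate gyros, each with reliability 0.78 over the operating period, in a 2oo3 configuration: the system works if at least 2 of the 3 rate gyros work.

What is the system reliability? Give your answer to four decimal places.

R = Σ_{i=2}^{3} C(3,i) p^i (1−p)^{3−i} with p = 0.78
C(3,2)·0.78^2·0.22^1 = 0.401544
C(3,3)·0.78^3·0.22^0 = 0.474552
Sum = 0.8761

0.8761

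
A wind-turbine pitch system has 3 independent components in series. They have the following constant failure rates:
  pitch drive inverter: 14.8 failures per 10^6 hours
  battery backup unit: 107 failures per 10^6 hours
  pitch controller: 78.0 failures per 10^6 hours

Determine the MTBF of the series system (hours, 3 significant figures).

Series of exponential components: λ_sys = Σ λ_i
λ_sys = 0.0000148 + 0.000107 + 0.0000780 = 1.9980e-04 /h
MTBF = 1 / λ_sys = 5010 h

5010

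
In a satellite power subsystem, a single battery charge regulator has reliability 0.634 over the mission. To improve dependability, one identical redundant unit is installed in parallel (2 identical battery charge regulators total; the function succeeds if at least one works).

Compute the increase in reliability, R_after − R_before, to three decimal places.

0.232

R_before = 0.634
R_after = 1 − (1 − 0.634)^2 = 0.866
ΔR = 0.866 − 0.634 = 0.232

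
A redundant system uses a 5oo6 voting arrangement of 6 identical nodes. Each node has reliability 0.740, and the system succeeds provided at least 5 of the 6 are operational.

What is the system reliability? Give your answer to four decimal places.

0.5104

R = Σ_{i=5}^{6} C(6,i) p^i (1−p)^{6−i} with p = 0.740
C(6,5)·0.740^5·0.260^1 = 0.346165
C(6,6)·0.740^6·0.260^0 = 0.164206
Sum = 0.5104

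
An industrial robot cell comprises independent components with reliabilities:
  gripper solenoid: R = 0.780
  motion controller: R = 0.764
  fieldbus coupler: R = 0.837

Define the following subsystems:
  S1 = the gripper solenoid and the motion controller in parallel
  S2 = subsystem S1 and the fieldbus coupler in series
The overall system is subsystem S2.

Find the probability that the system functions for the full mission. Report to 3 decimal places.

Parallel (gripper solenoid and motion controller): 1 − (1 − 0.78000)(1 − 0.76400) = 0.94808
Series ([0.94808] and fieldbus coupler): 0.94808 × 0.83700 = 0.794

0.794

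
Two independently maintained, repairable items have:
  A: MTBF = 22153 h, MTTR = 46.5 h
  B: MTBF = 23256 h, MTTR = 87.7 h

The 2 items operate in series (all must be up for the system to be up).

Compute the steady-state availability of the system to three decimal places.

A(A) = MTBF/(MTBF+MTTR) = 22153/(22153+46.5) = 0.997905
A(B) = MTBF/(MTBF+MTTR) = 23256/(23256+87.7) = 0.996243
Series availability: 0.997905 × 0.996243 = 0.994

0.994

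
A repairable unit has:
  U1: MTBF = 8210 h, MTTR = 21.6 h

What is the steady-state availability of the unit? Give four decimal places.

0.9974

A(U1) = MTBF/(MTBF+MTTR) = 8210/(8210+21.6) = 0.9974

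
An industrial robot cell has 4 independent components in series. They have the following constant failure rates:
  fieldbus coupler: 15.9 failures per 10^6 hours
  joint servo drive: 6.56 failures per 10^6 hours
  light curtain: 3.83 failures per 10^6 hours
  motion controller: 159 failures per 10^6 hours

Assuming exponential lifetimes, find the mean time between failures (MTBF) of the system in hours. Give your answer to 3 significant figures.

5400

Series of exponential components: λ_sys = Σ λ_i
λ_sys = 0.0000159 + 0.00000656 + 0.00000383 + 0.000159 = 1.8529e-04 /h
MTBF = 1 / λ_sys = 5400 h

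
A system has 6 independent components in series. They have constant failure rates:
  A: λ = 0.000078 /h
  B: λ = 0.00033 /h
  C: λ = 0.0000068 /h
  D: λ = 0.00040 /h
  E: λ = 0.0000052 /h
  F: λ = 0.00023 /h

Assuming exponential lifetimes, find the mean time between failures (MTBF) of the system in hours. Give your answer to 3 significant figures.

952

Series of exponential components: λ_sys = Σ λ_i
λ_sys = 0.000078 + 0.00033 + 0.0000068 + 0.00040 + 0.0000052 + 0.00023 = 1.0500e-03 /h
MTBF = 1 / λ_sys = 952 h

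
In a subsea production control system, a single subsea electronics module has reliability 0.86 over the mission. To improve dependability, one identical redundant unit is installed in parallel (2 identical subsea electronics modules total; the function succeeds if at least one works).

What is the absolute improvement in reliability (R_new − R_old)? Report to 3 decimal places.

0.120

R_before = 0.86
R_after = 1 − (1 − 0.86)^2 = 0.980
ΔR = 0.980 − 0.86 = 0.120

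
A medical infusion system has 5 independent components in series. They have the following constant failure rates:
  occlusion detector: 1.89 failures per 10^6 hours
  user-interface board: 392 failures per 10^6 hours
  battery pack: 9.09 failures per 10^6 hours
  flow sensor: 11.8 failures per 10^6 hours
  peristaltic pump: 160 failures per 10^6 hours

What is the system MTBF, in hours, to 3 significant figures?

Series of exponential components: λ_sys = Σ λ_i
λ_sys = 0.00000189 + 0.000392 + 0.00000909 + 0.0000118 + 0.000160 = 5.7478e-04 /h
MTBF = 1 / λ_sys = 1740 h

1740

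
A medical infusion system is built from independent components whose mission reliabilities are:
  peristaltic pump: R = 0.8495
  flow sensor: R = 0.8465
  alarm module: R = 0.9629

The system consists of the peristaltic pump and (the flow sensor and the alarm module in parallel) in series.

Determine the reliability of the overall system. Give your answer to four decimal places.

0.8447

Parallel (flow sensor and alarm module): 1 − (1 − 0.846500)(1 − 0.962900) = 0.994305
Series (peristaltic pump and [0.994305]): 0.849500 × 0.994305 = 0.8447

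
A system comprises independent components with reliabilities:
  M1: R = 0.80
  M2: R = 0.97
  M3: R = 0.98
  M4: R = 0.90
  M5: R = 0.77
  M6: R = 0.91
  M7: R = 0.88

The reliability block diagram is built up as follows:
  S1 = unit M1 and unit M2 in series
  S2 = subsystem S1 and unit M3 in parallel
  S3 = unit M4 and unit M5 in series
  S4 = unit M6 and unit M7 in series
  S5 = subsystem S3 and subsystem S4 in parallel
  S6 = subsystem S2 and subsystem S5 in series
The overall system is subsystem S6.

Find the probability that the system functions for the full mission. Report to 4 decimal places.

0.9346

Series (M1 and M2): 0.800000 × 0.970000 = 0.776000
Parallel ([0.776000] and M3): 1 − (1 − 0.776000)(1 − 0.980000) = 0.995520
Series (M4 and M5): 0.900000 × 0.770000 = 0.693000
Series (M6 and M7): 0.910000 × 0.880000 = 0.800800
Parallel ([0.693000] and [0.800800]): 1 − (1 − 0.693000)(1 − 0.800800) = 0.938846
Series ([0.995520] and [0.938846]): 0.995520 × 0.938846 = 0.9346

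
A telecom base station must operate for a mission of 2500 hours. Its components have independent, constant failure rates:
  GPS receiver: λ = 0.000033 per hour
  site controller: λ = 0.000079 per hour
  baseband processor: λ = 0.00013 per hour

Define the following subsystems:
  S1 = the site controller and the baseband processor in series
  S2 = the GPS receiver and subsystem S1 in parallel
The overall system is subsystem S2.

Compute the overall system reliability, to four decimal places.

R(GPS receiver) = exp(−0.000033 × 2500) = 0.920811
R(site controller) = exp(−0.000079 × 2500) = 0.820780
R(baseband processor) = exp(−0.00013 × 2500) = 0.722527
Series (site controller and baseband processor): 0.820780 × 0.722527 = 0.593036
Parallel (GPS receiver and [0.593036]): 1 − (1 − 0.920811)(1 − 0.593036) = 0.9678

0.9678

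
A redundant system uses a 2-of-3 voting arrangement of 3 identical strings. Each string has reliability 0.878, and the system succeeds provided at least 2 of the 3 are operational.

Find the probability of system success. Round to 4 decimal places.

0.9590

R = Σ_{i=2}^{3} C(3,i) p^i (1−p)^{3−i} with p = 0.878
C(3,2)·0.878^2·0.122^1 = 0.282144
C(3,3)·0.878^3·0.122^0 = 0.676836
Sum = 0.9590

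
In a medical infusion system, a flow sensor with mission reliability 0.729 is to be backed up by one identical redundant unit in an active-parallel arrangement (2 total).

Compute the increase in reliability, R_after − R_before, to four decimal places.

R_before = 0.729
R_after = 1 − (1 − 0.729)^2 = 0.9266
ΔR = 0.9266 − 0.729 = 0.1976

0.1976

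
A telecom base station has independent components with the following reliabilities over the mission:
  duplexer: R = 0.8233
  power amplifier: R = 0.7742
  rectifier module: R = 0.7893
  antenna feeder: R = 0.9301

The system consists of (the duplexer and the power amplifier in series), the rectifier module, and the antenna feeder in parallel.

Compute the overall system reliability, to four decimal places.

Series (duplexer and power amplifier): 0.823300 × 0.774200 = 0.637399
Parallel ([0.637399], rectifier module, and antenna feeder): 1 − (1 − 0.637399)(1 − 0.789300)(1 − 0.930100) = 0.9947

0.9947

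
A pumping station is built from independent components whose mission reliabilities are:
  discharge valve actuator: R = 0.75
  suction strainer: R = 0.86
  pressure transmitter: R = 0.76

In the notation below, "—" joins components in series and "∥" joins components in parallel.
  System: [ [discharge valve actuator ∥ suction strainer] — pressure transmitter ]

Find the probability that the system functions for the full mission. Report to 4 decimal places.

0.7334

Parallel (discharge valve actuator and suction strainer): 1 − (1 − 0.750000)(1 − 0.860000) = 0.965000
Series ([0.965000] and pressure transmitter): 0.965000 × 0.760000 = 0.7334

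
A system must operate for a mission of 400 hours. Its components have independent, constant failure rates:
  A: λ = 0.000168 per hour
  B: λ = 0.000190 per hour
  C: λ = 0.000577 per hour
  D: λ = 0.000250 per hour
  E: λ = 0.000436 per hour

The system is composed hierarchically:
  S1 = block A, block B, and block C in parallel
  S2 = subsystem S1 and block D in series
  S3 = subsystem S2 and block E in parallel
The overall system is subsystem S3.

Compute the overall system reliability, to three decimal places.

R(A) = exp(−0.000168 × 400) = 0.93501
R(B) = exp(−0.000190 × 400) = 0.92682
R(C) = exp(−0.000577 × 400) = 0.79390
R(D) = exp(−0.000250 × 400) = 0.90484
R(E) = exp(−0.000436 × 400) = 0.83996
Parallel (A, B, and C): 1 − (1 − 0.93501)(1 − 0.92682)(1 − 0.79390) = 0.99902
Series ([0.99902] and D): 0.99902 × 0.90484 = 0.90395
Parallel ([0.90395] and E): 1 − (1 − 0.90395)(1 − 0.83996) = 0.985

0.985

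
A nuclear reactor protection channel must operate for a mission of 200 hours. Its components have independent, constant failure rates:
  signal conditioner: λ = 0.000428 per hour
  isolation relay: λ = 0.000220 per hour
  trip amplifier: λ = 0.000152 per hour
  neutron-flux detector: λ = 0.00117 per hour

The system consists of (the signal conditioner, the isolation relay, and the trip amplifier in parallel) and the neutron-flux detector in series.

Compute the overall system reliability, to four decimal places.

R(signal conditioner) = exp(−0.000428 × 200) = 0.917961
R(isolation relay) = exp(−0.000220 × 200) = 0.956954
R(trip amplifier) = exp(−0.000152 × 200) = 0.970057
R(neutron-flux detector) = exp(−0.00117 × 200) = 0.791362
Parallel (signal conditioner, isolation relay, and trip amplifier): 1 − (1 − 0.917961)(1 − 0.956954)(1 − 0.970057) = 0.999894
Series ([0.999894] and neutron-flux detector): 0.999894 × 0.791362 = 0.7913

0.7913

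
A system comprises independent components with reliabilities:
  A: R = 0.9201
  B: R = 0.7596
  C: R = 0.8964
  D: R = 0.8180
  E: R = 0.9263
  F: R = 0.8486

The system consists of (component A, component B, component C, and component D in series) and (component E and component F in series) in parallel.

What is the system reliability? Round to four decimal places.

Series (A, B, C, and D): 0.920100 × 0.759600 × 0.896400 × 0.818000 = 0.512478
Series (E and F): 0.926300 × 0.848600 = 0.786058
Parallel ([0.512478] and [0.786058]): 1 − (1 − 0.512478)(1 − 0.786058) = 0.8957

0.8957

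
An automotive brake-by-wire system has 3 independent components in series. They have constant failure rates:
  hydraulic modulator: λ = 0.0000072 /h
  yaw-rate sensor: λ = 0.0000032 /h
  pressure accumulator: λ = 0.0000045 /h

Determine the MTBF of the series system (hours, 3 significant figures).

Series of exponential components: λ_sys = Σ λ_i
λ_sys = 0.0000072 + 0.0000032 + 0.0000045 = 1.4900e-05 /h
MTBF = 1 / λ_sys = 67100 h

67100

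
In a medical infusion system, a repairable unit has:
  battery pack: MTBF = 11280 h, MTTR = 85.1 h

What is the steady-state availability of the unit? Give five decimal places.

A(battery pack) = MTBF/(MTBF+MTTR) = 11280/(11280+85.1) = 0.99251

0.99251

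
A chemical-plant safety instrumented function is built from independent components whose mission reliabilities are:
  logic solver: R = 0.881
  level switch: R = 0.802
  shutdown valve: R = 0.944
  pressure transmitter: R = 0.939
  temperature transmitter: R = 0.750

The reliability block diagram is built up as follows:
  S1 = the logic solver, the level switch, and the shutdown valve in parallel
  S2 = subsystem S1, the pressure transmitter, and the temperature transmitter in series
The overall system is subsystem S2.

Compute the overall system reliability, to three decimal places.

Parallel (logic solver, level switch, and shutdown valve): 1 − (1 − 0.88100)(1 − 0.80200)(1 − 0.94400) = 0.99868
Series ([0.99868], pressure transmitter, and temperature transmitter): 0.99868 × 0.93900 × 0.75000 = 0.703

0.703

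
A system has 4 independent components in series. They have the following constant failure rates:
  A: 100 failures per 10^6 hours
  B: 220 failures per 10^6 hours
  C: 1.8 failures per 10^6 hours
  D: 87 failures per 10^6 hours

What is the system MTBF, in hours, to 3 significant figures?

2450

Series of exponential components: λ_sys = Σ λ_i
λ_sys = 0.00010 + 0.00022 + 0.0000018 + 0.000087 = 4.0880e-04 /h
MTBF = 1 / λ_sys = 2450 h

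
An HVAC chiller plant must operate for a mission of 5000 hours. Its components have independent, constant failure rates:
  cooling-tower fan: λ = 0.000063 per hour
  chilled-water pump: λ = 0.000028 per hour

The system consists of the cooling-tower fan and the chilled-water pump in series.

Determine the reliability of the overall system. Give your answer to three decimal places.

0.634

R(cooling-tower fan) = exp(−0.000063 × 5000) = 0.72979
R(chilled-water pump) = exp(−0.000028 × 5000) = 0.86936
Series (cooling-tower fan and chilled-water pump): 0.72979 × 0.86936 = 0.634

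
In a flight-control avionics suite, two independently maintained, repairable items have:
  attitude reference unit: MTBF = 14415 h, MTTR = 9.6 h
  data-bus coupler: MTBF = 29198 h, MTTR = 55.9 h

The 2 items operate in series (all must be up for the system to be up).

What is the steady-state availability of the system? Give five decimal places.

A(attitude reference unit) = MTBF/(MTBF+MTTR) = 14415/(14415+9.6) = 0.999334
A(data-bus coupler) = MTBF/(MTBF+MTTR) = 29198/(29198+55.9) = 0.998089
Series availability: 0.999334 × 0.998089 = 0.99742

0.99742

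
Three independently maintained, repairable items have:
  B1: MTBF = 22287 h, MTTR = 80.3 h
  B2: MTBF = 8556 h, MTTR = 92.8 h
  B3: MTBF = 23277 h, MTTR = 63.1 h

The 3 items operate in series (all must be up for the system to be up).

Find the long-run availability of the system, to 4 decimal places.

0.9831

A(B1) = MTBF/(MTBF+MTTR) = 22287/(22287+80.3) = 0.996410
A(B2) = MTBF/(MTBF+MTTR) = 8556/(8556+92.8) = 0.989270
A(B3) = MTBF/(MTBF+MTTR) = 23277/(23277+63.1) = 0.997296
Series availability: 0.996410 × 0.989270 × 0.997296 = 0.9831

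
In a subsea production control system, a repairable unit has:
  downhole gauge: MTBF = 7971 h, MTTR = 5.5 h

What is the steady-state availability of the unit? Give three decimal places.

A(downhole gauge) = MTBF/(MTBF+MTTR) = 7971/(7971+5.5) = 0.999

0.999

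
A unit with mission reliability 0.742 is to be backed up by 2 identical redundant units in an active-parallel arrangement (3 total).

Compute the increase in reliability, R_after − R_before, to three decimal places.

0.241

R_before = 0.742
R_after = 1 − (1 − 0.742)^3 = 0.983
ΔR = 0.983 − 0.742 = 0.241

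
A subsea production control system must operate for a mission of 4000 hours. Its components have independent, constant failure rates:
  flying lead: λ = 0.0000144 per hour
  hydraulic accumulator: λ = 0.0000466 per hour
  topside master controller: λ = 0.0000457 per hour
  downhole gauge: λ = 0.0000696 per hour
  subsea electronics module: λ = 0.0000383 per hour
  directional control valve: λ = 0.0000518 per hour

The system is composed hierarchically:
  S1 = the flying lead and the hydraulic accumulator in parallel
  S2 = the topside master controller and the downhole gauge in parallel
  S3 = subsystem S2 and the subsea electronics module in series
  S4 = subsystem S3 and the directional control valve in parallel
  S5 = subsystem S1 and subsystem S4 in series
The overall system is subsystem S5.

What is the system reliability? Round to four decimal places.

R(flying lead) = exp(−0.0000144 × 4000) = 0.944027
R(hydraulic accumulator) = exp(−0.0000466 × 4000) = 0.829942
R(topside master controller) = exp(−0.0000457 × 4000) = 0.832935
R(downhole gauge) = exp(−0.0000696 × 4000) = 0.756994
R(subsea electronics module) = exp(−0.0000383 × 4000) = 0.857958
R(directional control valve) = exp(−0.0000518 × 4000) = 0.812857
Parallel (flying lead and hydraulic accumulator): 1 − (1 − 0.944027)(1 − 0.829942) = 0.990481
Parallel (topside master controller and downhole gauge): 1 − (1 − 0.832935)(1 − 0.756994) = 0.959402
Series ([0.959402] and subsea electronics module): 0.959402 × 0.857958 = 0.823127
Parallel ([0.823127] and directional control valve): 1 − (1 − 0.823127)(1 − 0.812857) = 0.966899
Series ([0.990481] and [0.966899]): 0.990481 × 0.966899 = 0.9577

0.9577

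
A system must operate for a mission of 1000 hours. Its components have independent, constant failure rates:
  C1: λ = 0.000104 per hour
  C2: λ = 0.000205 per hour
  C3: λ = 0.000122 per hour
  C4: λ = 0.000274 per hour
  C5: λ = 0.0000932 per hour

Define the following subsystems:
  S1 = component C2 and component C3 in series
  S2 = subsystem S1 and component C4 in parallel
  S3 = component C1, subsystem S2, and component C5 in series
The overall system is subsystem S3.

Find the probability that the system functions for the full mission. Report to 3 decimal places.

R(C1) = exp(−0.000104 × 1000) = 0.90123
R(C2) = exp(−0.000205 × 1000) = 0.81465
R(C3) = exp(−0.000122 × 1000) = 0.88515
R(C4) = exp(−0.000274 × 1000) = 0.76033
R(C5) = exp(−0.0000932 × 1000) = 0.91101
Series (C2 and C3): 0.81465 × 0.88515 = 0.72109
Parallel ([0.72109] and C4): 1 − (1 − 0.72109)(1 − 0.76033) = 0.93315
Series (C1, [0.93315], and C5): 0.90123 × 0.93315 × 0.91101 = 0.766

0.766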